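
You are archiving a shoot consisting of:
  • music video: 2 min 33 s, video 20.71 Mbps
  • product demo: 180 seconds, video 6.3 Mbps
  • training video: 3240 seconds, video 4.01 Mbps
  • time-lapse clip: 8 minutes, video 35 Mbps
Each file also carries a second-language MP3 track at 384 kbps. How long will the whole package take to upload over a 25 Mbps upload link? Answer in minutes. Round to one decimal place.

23.8 minutes

Audio: 384 kbps = 0.384 Mbps.
music video: 21.094 Mbps × 153 s = 3227.4 Mb
product demo: 6.684 Mbps × 180 s = 1203.1 Mb
training video: 4.394 Mbps × 3240 s = 14236.6 Mb
time-lapse clip: 35.384 Mbps × 480 s = 16984.3 Mb
Total: 35651.4 Mb = 4456.4 MB.
At 25 Mbps: 35651.4 / 25 = 1426 s ≈ 23.8 minutes.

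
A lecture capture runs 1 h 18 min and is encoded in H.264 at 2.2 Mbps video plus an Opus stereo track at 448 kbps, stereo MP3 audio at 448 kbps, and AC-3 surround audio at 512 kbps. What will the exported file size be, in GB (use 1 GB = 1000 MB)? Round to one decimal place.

1 h 18 min = 78 min = 4680 s
Audio total: 448 + 448 + 512 = 1408 kbps = 1.408 Mbps.
Total bitrate: 2.2 + 1.408 = 3.608 Mbps.
Stream data: 3.608 Mbps × 4680 s = 16885.4 Mb.
16,885 Mb ÷ 8 = 2,111 MB → 2.111 GB.

2.1 GB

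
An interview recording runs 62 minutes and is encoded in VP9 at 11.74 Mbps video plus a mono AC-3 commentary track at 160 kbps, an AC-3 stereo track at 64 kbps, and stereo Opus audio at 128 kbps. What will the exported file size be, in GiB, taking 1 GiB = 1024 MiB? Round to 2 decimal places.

5.24 GiB

62 min = 3720 s
Audio total: 160 + 64 + 128 = 352 kbps = 0.352 Mbps.
Total bitrate: 11.74 + 0.352 = 12.092 Mbps.
Stream data: 12.092 Mbps × 3720 s = 44982.2 Mb.
44,982 Mb = 5,622,780,000 bytes ÷ 1,073,741,824 = 5.237 GiB.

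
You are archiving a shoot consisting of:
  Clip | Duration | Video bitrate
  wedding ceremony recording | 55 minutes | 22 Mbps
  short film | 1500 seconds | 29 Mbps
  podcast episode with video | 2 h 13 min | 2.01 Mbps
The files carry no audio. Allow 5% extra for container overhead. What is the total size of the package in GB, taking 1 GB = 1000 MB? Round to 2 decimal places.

wedding ceremony recording: 22.000 Mbps × 3300 s × 1.05 = 76230.0 Mb
short film: 29.000 Mbps × 1500 s × 1.05 = 45675.0 Mb
podcast episode with video: 2.010 Mbps × 7980 s × 1.05 = 16841.8 Mb
Total: 138746.8 Mb = 17343.3 MB.
= 17.34 GB.

17.34 GB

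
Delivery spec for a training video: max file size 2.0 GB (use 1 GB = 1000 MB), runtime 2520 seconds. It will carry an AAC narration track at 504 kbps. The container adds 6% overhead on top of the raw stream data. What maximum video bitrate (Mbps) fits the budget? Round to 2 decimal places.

Budget: 2.0 GB = 16000.0 Mb.
Stream payload after overhead: 16000.0 / 1.06 = 15094.3 Mb.
Total bitrate budget: 15094.3 Mb / 2520 s = 5.990 Mbps.
Audio: 504 kbps = 0.504 Mbps.
Video: 5.990 − 0.504 = 5.486 Mbps.

5.49 Mbps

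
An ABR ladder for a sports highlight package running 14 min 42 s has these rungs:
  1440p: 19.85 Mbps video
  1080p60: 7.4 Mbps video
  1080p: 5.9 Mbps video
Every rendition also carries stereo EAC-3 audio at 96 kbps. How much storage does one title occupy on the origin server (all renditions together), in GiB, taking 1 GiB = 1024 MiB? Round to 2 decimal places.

3.43 GiB

14 min 42 s = 882 s
Audio: 96 kbps = 0.096 Mbps.
Sum of rendition bitrates: (19.85+0.096) + (7.4+0.096) + (5.9+0.096) = 33.438 Mbps.
× 882 s = 29,492 Mb = 3,687 MB = 3.433 GiB.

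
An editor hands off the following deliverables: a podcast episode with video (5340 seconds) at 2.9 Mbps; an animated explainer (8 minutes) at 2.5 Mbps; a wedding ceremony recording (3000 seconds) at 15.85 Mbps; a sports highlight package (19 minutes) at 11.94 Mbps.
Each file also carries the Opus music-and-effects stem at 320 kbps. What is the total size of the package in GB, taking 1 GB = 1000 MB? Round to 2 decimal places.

Audio: 320 kbps = 0.320 Mbps.
podcast episode with video: 3.220 Mbps × 5340 s = 17194.8 Mb
animated explainer: 2.820 Mbps × 480 s = 1353.6 Mb
wedding ceremony recording: 16.170 Mbps × 3000 s = 48510.0 Mb
sports highlight package: 12.260 Mbps × 1140 s = 13976.4 Mb
Total: 81034.8 Mb = 10129.4 MB.
= 10.13 GB.

10.13 GB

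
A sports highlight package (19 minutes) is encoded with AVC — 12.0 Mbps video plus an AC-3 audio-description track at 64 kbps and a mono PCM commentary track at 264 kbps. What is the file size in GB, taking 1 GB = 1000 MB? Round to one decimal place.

1.8 GB

19 min = 1140 s
Audio total: 64 + 264 = 328 kbps = 0.328 Mbps.
Total bitrate: 12.0 + 0.328 = 12.328 Mbps.
Stream data: 12.328 Mbps × 1140 s = 14053.9 Mb.
14,054 Mb ÷ 8 = 1,757 MB → 1.757 GB.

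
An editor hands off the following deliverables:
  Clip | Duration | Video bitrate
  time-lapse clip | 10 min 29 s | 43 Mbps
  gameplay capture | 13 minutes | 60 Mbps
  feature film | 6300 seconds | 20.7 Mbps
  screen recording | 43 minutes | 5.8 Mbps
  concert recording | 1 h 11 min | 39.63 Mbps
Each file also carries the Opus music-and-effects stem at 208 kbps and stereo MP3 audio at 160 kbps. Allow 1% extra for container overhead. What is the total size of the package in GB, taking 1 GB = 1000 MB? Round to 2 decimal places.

49.67 GB

Audio total: 208 + 160 = 368 kbps = 0.368 Mbps.
time-lapse clip: 43.368 Mbps × 629 s × 1.01 = 27551.3 Mb
gameplay capture: 60.368 Mbps × 780 s × 1.01 = 47557.9 Mb
feature film: 21.068 Mbps × 6300 s × 1.01 = 134055.7 Mb
screen recording: 6.168 Mbps × 2580 s × 1.01 = 16072.6 Mb
concert recording: 39.998 Mbps × 4260 s × 1.01 = 172095.4 Mb
Total: 397332.8 Mb = 49666.6 MB.
= 49.67 GB.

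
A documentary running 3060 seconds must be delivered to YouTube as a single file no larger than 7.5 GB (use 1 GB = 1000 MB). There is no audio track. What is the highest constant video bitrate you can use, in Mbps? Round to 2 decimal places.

Budget: 7.5 GB = 60000.0 Mb.
Total bitrate budget: 60000.0 Mb / 3060 s = 19.608 Mbps.

19.61 Mbps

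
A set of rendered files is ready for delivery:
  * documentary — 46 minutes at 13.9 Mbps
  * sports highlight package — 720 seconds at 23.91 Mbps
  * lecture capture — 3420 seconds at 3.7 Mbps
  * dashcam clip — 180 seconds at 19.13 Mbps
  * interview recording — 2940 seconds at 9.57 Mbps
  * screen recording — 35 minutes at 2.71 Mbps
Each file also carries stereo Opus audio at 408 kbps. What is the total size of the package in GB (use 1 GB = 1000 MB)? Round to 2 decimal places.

Audio: 408 kbps = 0.408 Mbps.
documentary: 14.308 Mbps × 2760 s = 39490.1 Mb
sports highlight package: 24.318 Mbps × 720 s = 17509.0 Mb
lecture capture: 4.108 Mbps × 3420 s = 14049.4 Mb
dashcam clip: 19.538 Mbps × 180 s = 3516.8 Mb
interview recording: 9.978 Mbps × 2940 s = 29335.3 Mb
screen recording: 3.118 Mbps × 2100 s = 6547.8 Mb
Total: 110448.4 Mb = 13806.0 MB.
= 13.81 GB.

13.81 GB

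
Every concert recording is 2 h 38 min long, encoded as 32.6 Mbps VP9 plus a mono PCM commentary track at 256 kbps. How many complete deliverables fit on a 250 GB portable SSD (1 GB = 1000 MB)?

6

2 h 38 min = 158 min = 9480 s
Audio: 256 kbps = 0.256 Mbps.
Total bitrate: 32.856 Mbps.
Per item: 32.856 Mbps × 9480 s = 311,475 Mb = 38,934 MB.
Capacity: 250 GB = 2,000,000 Mb; 6.42 items → 6 complete.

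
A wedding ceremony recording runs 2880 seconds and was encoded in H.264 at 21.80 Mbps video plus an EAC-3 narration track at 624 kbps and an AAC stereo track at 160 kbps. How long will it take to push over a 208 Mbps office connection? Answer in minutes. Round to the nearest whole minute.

5 minutes

Audio total: 624 + 160 = 784 kbps = 0.784 Mbps.
Total bitrate: 22.584 Mbps.
File: 22.584 Mbps × 2880 s = 65041.9 Mb.
At 208 Mbps: 65041.9 / 208 = 312.7 s ≈ 5.21 minutes.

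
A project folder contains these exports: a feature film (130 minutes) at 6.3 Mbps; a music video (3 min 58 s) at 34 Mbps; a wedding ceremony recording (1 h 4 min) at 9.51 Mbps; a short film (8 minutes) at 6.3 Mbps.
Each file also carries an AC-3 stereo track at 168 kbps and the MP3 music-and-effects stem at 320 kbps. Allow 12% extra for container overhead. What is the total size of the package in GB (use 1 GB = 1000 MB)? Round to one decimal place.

14.4 GB

Audio total: 168 + 320 = 488 kbps = 0.488 Mbps.
feature film: 6.788 Mbps × 7800 s × 1.12 = 59300.0 Mb
music video: 34.488 Mbps × 238 s × 1.12 = 9193.1 Mb
wedding ceremony recording: 9.998 Mbps × 3840 s × 1.12 = 42999.4 Mb
short film: 6.788 Mbps × 480 s × 1.12 = 3649.2 Mb
Total: 115141.7 Mb = 14392.7 MB.
= 14.39 GB.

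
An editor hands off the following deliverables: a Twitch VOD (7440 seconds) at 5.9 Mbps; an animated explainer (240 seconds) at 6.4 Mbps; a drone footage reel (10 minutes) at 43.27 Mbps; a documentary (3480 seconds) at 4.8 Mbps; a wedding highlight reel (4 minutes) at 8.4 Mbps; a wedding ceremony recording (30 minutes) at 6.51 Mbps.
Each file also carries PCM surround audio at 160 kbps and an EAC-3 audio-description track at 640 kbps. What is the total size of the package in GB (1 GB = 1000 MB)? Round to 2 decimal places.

Audio total: 160 + 640 = 800 kbps = 0.800 Mbps.
Twitch VOD: 6.700 Mbps × 7440 s = 49848.0 Mb
animated explainer: 7.200 Mbps × 240 s = 1728.0 Mb
drone footage reel: 44.070 Mbps × 600 s = 26442.0 Mb
documentary: 5.600 Mbps × 3480 s = 19488.0 Mb
wedding highlight reel: 9.200 Mbps × 240 s = 2208.0 Mb
wedding ceremony recording: 7.310 Mbps × 1800 s = 13158.0 Mb
Total: 112872.0 Mb = 14109.0 MB.
= 14.11 GB.

14.11 GB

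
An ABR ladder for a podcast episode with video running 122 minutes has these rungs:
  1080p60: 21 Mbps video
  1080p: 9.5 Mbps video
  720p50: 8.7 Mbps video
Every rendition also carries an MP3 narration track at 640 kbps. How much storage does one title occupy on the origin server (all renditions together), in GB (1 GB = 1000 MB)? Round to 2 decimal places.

37.62 GB

122 min = 7320 s
Audio: 640 kbps = 0.640 Mbps.
Sum of rendition bitrates: (21+0.640) + (9.5+0.640) + (8.7+0.640) = 41.120 Mbps.
× 7320 s = 300,998 Mb = 37,625 MB = 37.62 GB.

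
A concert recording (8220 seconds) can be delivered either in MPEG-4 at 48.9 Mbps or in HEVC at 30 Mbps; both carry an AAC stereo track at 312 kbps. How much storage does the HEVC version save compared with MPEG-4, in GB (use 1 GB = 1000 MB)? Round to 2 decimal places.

Audio: 312 kbps = 0.312 Mbps.
MPEG-4: 49.212 Mbps × 8220 s = 404522.6 Mb = 50.565 GB.
HEVC: 30.312 Mbps × 8220 s = 249164.6 Mb = 31.146 GB.
Saving: 50.565 − 31.146 = 19.420 GB.

19.42 GB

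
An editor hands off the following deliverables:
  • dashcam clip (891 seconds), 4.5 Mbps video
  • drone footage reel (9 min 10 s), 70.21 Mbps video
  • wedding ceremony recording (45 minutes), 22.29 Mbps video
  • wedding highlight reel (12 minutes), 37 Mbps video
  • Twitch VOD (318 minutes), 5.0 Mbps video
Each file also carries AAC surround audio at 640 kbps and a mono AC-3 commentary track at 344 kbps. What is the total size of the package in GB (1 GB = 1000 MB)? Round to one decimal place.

Audio total: 640 + 344 = 984 kbps = 0.984 Mbps.
dashcam clip: 5.484 Mbps × 891 s = 4886.2 Mb
drone footage reel: 71.194 Mbps × 550 s = 39156.7 Mb
wedding ceremony recording: 23.274 Mbps × 2700 s = 62839.8 Mb
wedding highlight reel: 37.984 Mbps × 720 s = 27348.5 Mb
Twitch VOD: 5.984 Mbps × 19080 s = 114174.7 Mb
Total: 248405.9 Mb = 31050.7 MB.
= 31.05 GB.

31.1 GB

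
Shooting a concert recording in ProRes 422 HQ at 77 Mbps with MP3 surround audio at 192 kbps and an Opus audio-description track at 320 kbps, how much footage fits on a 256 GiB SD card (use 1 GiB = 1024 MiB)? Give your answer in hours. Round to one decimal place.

7.9 hours

Audio total: 192 + 320 = 512 kbps = 0.512 Mbps.
Total bitrate: 77 + 0.512 = 77.512 Mbps.
Capacity: 256 GiB = 2,199,023 Mb.
Recording time: 2,199,023 / 77.512 = 28,370 s ≈ 7.88 hours.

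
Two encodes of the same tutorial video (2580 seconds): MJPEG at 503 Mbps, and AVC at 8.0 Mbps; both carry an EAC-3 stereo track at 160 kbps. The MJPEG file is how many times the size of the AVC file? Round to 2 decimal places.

Audio: 160 kbps = 0.160 Mbps.
MJPEG: 503.160 Mbps × 2580 s = 1298152.8 Mb = 162.269 GB.
AVC: 8.160 Mbps × 2580 s = 21052.8 Mb = 2.632 GB.
Ratio: 162.269 / 2.632 = 61.662.

61.66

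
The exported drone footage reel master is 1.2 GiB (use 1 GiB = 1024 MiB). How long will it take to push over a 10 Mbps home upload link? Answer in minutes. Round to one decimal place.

17.2 minutes

File: 1.2 GiB = 10307.9 Mb.
At 10 Mbps: 10307.9 / 10 = 1030.8 s ≈ 17.2 minutes.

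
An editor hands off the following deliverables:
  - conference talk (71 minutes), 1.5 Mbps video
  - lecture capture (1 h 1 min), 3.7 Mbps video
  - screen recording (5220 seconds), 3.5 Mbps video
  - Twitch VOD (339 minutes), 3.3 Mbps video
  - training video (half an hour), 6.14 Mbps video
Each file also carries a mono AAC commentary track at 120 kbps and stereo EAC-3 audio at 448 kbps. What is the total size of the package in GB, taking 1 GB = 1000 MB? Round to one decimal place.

17.1 GB

Audio total: 120 + 448 = 568 kbps = 0.568 Mbps.
conference talk: 2.068 Mbps × 4260 s = 8809.7 Mb
lecture capture: 4.268 Mbps × 3660 s = 15620.9 Mb
screen recording: 4.068 Mbps × 5220 s = 21235.0 Mb
Twitch VOD: 3.868 Mbps × 20340 s = 78675.1 Mb
training video: 6.708 Mbps × 1800 s = 12074.4 Mb
Total: 136415.0 Mb = 17051.9 MB.
= 17.05 GB.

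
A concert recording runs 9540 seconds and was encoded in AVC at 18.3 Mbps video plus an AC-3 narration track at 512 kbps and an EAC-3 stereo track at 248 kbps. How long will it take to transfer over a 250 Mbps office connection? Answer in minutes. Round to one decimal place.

12.1 minutes

Audio total: 512 + 248 = 760 kbps = 0.760 Mbps.
Total bitrate: 19.060 Mbps.
File: 19.060 Mbps × 9540 s = 181832.4 Mb.
At 250 Mbps: 181832.4 / 250 = 727.3 s ≈ 12.1 minutes.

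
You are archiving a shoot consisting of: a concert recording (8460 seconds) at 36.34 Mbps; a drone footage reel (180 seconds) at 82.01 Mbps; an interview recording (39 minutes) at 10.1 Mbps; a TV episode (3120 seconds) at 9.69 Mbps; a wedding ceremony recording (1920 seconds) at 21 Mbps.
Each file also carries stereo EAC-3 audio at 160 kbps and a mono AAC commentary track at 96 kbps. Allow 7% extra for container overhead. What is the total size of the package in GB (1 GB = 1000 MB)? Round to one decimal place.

56.2 GB

Audio total: 160 + 96 = 256 kbps = 0.256 Mbps.
concert recording: 36.596 Mbps × 8460 s × 1.07 = 331274.3 Mb
drone footage reel: 82.266 Mbps × 180 s × 1.07 = 15844.4 Mb
interview recording: 10.356 Mbps × 2340 s × 1.07 = 25929.4 Mb
TV episode: 9.946 Mbps × 3120 s × 1.07 = 33203.7 Mb
wedding ceremony recording: 21.256 Mbps × 1920 s × 1.07 = 43668.3 Mb
Total: 449920.1 Mb = 56240.0 MB.
= 56.24 GB.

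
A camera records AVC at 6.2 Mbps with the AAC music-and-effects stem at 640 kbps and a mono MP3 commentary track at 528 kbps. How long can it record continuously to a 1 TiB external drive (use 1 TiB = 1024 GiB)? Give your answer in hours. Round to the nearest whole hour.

Audio total: 640 + 528 = 1168 kbps = 1.168 Mbps.
Total bitrate: 6.2 + 1.168 = 7.368 Mbps.
Capacity: 1 TiB = 8,796,093 Mb.
Recording time: 8,796,093 / 7.368 = 1,193,824 s ≈ 332 hours.

332 hours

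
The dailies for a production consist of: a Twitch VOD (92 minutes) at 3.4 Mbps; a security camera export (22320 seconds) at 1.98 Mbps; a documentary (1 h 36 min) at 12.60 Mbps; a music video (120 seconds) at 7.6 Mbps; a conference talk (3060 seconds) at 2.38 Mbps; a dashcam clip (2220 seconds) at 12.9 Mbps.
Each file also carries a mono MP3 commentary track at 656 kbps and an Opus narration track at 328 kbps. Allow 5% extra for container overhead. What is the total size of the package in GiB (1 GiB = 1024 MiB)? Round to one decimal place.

25.8 GiB

Audio total: 656 + 328 = 984 kbps = 0.984 Mbps.
Twitch VOD: 4.384 Mbps × 5520 s × 1.05 = 25409.7 Mb
security camera export: 2.964 Mbps × 22320 s × 1.05 = 69464.3 Mb
documentary: 13.584 Mbps × 5760 s × 1.05 = 82156.0 Mb
music video: 8.584 Mbps × 120 s × 1.05 = 1081.6 Mb
conference talk: 3.364 Mbps × 3060 s × 1.05 = 10808.5 Mb
dashcam clip: 13.884 Mbps × 2220 s × 1.05 = 32363.6 Mb
Total: 221283.7 Mb = 27660.5 MB.
= 25.76 GiB.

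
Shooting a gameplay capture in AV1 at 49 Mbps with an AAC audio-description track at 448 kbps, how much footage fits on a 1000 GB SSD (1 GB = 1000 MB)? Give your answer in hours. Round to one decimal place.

44.9 hours

Audio: 448 kbps = 0.448 Mbps.
Total bitrate: 49 + 0.448 = 49.448 Mbps.
Capacity: 1000 GB = 8,000,000 Mb.
Recording time: 8,000,000 / 49.448 = 161,786 s ≈ 44.9 hours.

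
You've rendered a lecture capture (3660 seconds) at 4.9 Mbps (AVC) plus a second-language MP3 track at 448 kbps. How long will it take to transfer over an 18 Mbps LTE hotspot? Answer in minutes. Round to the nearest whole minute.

18 minutes

Audio: 448 kbps = 0.448 Mbps.
Total bitrate: 5.348 Mbps.
File: 5.348 Mbps × 3660 s = 19573.7 Mb.
At 18 Mbps: 19573.7 / 18 = 1087.4 s ≈ 18.1 minutes.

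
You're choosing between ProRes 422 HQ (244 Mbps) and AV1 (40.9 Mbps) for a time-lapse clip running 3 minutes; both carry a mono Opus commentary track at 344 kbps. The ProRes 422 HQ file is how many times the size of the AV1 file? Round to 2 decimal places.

3 min = 180 s
Audio: 344 kbps = 0.344 Mbps.
ProRes 422 HQ: 244.344 Mbps × 180 s = 43981.9 Mb = 5.120 GiB.
AV1: 41.244 Mbps × 180 s = 7423.9 Mb = 0.864 GiB.
Ratio: 5.120 / 0.864 = 5.924.

5.92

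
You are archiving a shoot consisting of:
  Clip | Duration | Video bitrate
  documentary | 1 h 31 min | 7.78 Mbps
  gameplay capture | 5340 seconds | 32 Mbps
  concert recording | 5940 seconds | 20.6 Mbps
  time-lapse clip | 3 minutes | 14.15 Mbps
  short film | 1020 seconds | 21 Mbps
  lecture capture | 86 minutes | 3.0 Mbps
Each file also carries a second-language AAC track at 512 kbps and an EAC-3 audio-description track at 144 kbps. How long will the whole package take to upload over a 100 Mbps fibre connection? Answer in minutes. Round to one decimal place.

65.1 minutes

Audio total: 512 + 144 = 656 kbps = 0.656 Mbps.
documentary: 8.436 Mbps × 5460 s = 46060.6 Mb
gameplay capture: 32.656 Mbps × 5340 s = 174383.0 Mb
concert recording: 21.256 Mbps × 5940 s = 126260.6 Mb
time-lapse clip: 14.806 Mbps × 180 s = 2665.1 Mb
short film: 21.656 Mbps × 1020 s = 22089.1 Mb
lecture capture: 3.656 Mbps × 5160 s = 18865.0 Mb
Total: 390323.4 Mb = 48790.4 MB.
At 100 Mbps: 390323.4 / 100 = 3903 s ≈ 65.1 minutes.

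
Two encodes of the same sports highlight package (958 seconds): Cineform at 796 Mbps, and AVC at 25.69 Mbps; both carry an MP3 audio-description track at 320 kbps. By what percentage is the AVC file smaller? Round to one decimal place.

96.7%

Audio: 320 kbps = 0.320 Mbps.
Cineform: 796.320 Mbps × 958 s = 762874.6 Mb = 88.810 GiB.
AVC: 26.010 Mbps × 958 s = 24917.6 Mb = 2.901 GiB.
Reduction: (1 − 2.901/88.810) × 100 = 96.73%.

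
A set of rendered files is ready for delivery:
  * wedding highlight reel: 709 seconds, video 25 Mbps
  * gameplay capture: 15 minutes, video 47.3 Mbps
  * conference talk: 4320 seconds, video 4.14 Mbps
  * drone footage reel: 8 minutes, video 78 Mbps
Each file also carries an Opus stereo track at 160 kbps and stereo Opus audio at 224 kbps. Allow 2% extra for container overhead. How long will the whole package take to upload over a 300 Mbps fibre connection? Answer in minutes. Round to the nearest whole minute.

Audio total: 160 + 224 = 384 kbps = 0.384 Mbps.
wedding highlight reel: 25.384 Mbps × 709 s × 1.02 = 18357.2 Mb
gameplay capture: 47.684 Mbps × 900 s × 1.02 = 43773.9 Mb
conference talk: 4.524 Mbps × 4320 s × 1.02 = 19934.6 Mb
drone footage reel: 78.384 Mbps × 480 s × 1.02 = 38376.8 Mb
Total: 120442.5 Mb = 15055.3 MB.
At 300 Mbps: 120442.5 / 300 = 401 s ≈ 6.69 minutes.

7 minutes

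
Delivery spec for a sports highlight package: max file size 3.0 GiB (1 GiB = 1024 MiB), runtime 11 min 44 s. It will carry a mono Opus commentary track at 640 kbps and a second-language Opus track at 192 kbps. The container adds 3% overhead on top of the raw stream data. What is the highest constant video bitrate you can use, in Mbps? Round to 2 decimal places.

34.71 Mbps

Budget: 3.0 GiB = 25769.8 Mb.
Stream payload after overhead: 25769.8 / 1.03 = 25019.2 Mb.
11 min 44 s = 704 s
Total bitrate budget: 25019.2 Mb / 704 s = 35.539 Mbps.
Audio total: 640 + 192 = 832 kbps = 0.832 Mbps.
Video: 35.539 − 0.832 = 34.707 Mbps.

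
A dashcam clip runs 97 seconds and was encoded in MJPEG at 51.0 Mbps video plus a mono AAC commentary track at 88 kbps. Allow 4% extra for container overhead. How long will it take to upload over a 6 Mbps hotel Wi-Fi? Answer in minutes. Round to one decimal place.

Audio: 88 kbps = 0.088 Mbps.
Total bitrate: 51.088 Mbps.
File: 51.088 Mbps × 97 s = 4955.5 Mb.
With 4% container overhead: ×1.04. → 5153.8 Mb.
At 6 Mbps: 5153.8 / 6 = 859.0 s ≈ 14.3 minutes.

14.3 minutes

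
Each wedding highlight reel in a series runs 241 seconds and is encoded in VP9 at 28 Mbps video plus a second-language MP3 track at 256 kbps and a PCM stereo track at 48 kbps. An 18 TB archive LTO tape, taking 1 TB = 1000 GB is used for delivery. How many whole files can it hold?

Audio total: 256 + 48 = 304 kbps = 0.304 Mbps.
Total bitrate: 28.304 Mbps.
Per item: 28.304 Mbps × 241 s = 6,821 Mb = 852.7 MB.
Capacity: 18 TB = 144,000,000 Mb; 21110.46 items → 21110 complete.

21110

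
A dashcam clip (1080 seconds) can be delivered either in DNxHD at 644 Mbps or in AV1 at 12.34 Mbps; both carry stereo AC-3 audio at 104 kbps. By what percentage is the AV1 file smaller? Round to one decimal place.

98.1%

Audio: 104 kbps = 0.104 Mbps.
DNxHD: 644.104 Mbps × 1080 s = 695632.3 Mb = 86.954 GB.
AV1: 12.444 Mbps × 1080 s = 13439.5 Mb = 1.680 GB.
Reduction: (1 − 1.680/86.954) × 100 = 98.07%.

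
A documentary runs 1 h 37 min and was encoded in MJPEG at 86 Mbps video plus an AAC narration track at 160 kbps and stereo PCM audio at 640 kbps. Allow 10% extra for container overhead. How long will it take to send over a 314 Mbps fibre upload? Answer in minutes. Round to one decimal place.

1 h 37 min = 97 min = 5820 s
Audio total: 160 + 640 = 800 kbps = 0.800 Mbps.
Total bitrate: 86.800 Mbps.
File: 86.800 Mbps × 5820 s = 505176.0 Mb.
With 10% container overhead: ×1.10. → 555693.6 Mb.
At 314 Mbps: 555693.6 / 314 = 1769.7 s ≈ 29.5 minutes.

29.5 minutes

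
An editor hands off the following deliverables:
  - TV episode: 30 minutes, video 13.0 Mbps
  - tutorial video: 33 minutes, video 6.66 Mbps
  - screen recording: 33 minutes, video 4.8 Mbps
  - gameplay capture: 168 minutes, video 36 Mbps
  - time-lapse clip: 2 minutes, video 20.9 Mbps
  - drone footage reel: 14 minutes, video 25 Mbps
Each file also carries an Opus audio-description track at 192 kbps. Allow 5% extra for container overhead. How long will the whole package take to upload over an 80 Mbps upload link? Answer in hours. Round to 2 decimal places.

1.59 hours

Audio: 192 kbps = 0.192 Mbps.
TV episode: 13.192 Mbps × 1800 s × 1.05 = 24932.9 Mb
tutorial video: 6.852 Mbps × 1980 s × 1.05 = 14245.3 Mb
screen recording: 4.992 Mbps × 1980 s × 1.05 = 10378.4 Mb
gameplay capture: 36.192 Mbps × 10080 s × 1.05 = 383056.1 Mb
time-lapse clip: 21.092 Mbps × 120 s × 1.05 = 2657.6 Mb
drone footage reel: 25.192 Mbps × 840 s × 1.05 = 22219.3 Mb
Total: 457489.6 Mb = 57186.2 MB.
At 80 Mbps: 457489.6 / 80 = 5719 s ≈ 1.59 hours.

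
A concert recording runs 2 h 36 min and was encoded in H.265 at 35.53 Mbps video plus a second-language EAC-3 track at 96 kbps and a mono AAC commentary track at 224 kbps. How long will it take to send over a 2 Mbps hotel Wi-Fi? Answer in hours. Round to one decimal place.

2 h 36 min = 156 min = 9360 s
Audio total: 96 + 224 = 320 kbps = 0.320 Mbps.
Total bitrate: 35.850 Mbps.
File: 35.850 Mbps × 9360 s = 335556.0 Mb.
At 2 Mbps: 335556.0 / 2 = 167778.0 s ≈ 46.6 hours.

46.6 hours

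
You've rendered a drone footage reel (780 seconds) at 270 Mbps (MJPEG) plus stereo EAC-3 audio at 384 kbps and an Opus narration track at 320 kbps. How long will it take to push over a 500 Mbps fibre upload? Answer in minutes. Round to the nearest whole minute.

7 minutes

Audio total: 384 + 320 = 704 kbps = 0.704 Mbps.
Total bitrate: 270.704 Mbps.
File: 270.704 Mbps × 780 s = 211149.1 Mb.
At 500 Mbps: 211149.1 / 500 = 422.3 s ≈ 7.04 minutes.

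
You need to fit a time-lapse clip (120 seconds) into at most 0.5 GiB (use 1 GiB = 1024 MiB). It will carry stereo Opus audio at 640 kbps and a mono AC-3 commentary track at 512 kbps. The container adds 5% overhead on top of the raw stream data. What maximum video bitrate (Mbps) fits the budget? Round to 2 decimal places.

32.94 Mbps

Budget: 0.5 GiB = 4295.0 Mb.
Stream payload after overhead: 4295.0 / 1.05 = 4090.4 Mb.
Total bitrate budget: 4090.4 Mb / 120 s = 34.087 Mbps.
Audio total: 640 + 512 = 1152 kbps = 1.152 Mbps.
Video: 34.087 − 1.152 = 32.935 Mbps.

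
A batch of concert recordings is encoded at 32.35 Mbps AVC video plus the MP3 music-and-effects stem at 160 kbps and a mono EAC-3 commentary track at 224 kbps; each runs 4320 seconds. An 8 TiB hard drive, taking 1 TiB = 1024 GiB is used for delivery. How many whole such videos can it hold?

Audio total: 160 + 224 = 384 kbps = 0.384 Mbps.
Total bitrate: 32.734 Mbps.
Per item: 32.734 Mbps × 4320 s = 141,411 Mb = 17,676 MB.
Capacity: 8 TiB = 70,368,744 Mb; 497.62 items → 497 complete.

497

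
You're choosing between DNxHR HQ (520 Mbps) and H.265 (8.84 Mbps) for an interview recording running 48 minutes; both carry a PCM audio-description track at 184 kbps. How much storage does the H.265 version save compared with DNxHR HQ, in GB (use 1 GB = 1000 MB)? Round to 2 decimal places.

48 min = 2880 s
Audio: 184 kbps = 0.184 Mbps.
DNxHR HQ: 520.184 Mbps × 2880 s = 1498129.9 Mb = 187.266 GB.
H.265: 9.024 Mbps × 2880 s = 25989.1 Mb = 3.249 GB.
Saving: 187.266 − 3.249 = 184.018 GB.

184.02 GB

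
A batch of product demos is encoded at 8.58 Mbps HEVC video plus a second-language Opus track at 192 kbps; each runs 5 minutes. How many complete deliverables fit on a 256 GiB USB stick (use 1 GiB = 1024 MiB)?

5 min = 300 s
Audio: 192 kbps = 0.192 Mbps.
Total bitrate: 8.772 Mbps.
Per item: 8.772 Mbps × 300 s = 2,632 Mb = 328.9 MB.
Capacity: 256 GiB = 2,199,023 Mb; 835.62 items → 835 complete.

835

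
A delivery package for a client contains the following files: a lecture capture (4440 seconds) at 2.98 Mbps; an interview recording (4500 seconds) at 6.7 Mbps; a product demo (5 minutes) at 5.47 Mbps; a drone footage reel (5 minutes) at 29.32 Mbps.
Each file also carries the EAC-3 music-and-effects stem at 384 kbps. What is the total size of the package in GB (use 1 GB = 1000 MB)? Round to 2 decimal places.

Audio: 384 kbps = 0.384 Mbps.
lecture capture: 3.364 Mbps × 4440 s = 14936.2 Mb
interview recording: 7.084 Mbps × 4500 s = 31878.0 Mb
product demo: 5.854 Mbps × 300 s = 1756.2 Mb
drone footage reel: 29.704 Mbps × 300 s = 8911.2 Mb
Total: 57481.6 Mb = 7185.2 MB.
= 7.185 GB.

7.19 GB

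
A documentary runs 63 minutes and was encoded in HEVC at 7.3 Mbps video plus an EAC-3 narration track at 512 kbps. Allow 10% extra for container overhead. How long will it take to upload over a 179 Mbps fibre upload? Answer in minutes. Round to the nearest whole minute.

63 min = 3780 s
Audio: 512 kbps = 0.512 Mbps.
Total bitrate: 7.812 Mbps.
File: 7.812 Mbps × 3780 s = 29529.4 Mb.
With 10% container overhead: ×1.10. → 32482.3 Mb.
At 179 Mbps: 32482.3 / 179 = 181.5 s ≈ 3.02 minutes.

3 minutes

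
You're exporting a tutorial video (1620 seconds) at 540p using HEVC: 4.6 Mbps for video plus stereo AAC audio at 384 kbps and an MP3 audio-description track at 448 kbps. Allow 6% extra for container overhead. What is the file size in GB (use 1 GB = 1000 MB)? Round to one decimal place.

Audio total: 384 + 448 = 832 kbps = 0.832 Mbps.
Total bitrate: 4.6 + 0.832 = 5.432 Mbps.
Stream data: 5.432 Mbps × 1620 s = 8799.8 Mb.
With 6% container overhead: ×1.06.
9,328 Mb ÷ 8 = 1,166 MB → 1.166 GB.

1.2 GB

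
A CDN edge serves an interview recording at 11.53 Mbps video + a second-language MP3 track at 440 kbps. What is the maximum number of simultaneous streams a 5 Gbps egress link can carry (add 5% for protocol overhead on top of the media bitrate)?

397

Audio: 440 kbps = 0.440 Mbps.
Per-viewer media rate: 11.970 Mbps.
On the wire with 5% overhead: 12.569 Mbps.
5 Gbps = 5,000 Mbps; 5,000 / 12.569 = 397.82 → 397 viewers.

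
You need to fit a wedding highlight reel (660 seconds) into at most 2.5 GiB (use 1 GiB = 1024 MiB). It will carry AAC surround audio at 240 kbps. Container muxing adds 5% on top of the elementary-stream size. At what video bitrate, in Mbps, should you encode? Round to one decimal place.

Budget: 2.5 GiB = 21474.8 Mb.
Stream payload after overhead: 21474.8 / 1.05 = 20452.2 Mb.
Total bitrate budget: 20452.2 Mb / 660 s = 30.988 Mbps.
Audio: 240 kbps = 0.240 Mbps.
Video: 30.988 − 0.240 = 30.748 Mbps.

30.7 Mbps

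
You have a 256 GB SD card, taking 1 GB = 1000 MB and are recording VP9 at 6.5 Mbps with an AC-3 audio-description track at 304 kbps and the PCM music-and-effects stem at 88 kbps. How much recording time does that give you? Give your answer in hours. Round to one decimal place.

82.5 hours

Audio total: 304 + 88 = 392 kbps = 0.392 Mbps.
Total bitrate: 6.5 + 0.392 = 6.892 Mbps.
Capacity: 256 GB = 2,048,000 Mb.
Recording time: 2,048,000 / 6.892 = 297,156 s ≈ 82.5 hours.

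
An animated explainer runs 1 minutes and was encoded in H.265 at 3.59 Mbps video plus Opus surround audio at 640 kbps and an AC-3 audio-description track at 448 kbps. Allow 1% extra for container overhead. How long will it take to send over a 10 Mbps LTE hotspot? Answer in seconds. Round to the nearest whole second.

Audio total: 640 + 448 = 1088 kbps = 1.088 Mbps.
Total bitrate: 4.678 Mbps.
File: 4.678 Mbps × 60 s = 280.7 Mb.
With 1% container overhead: ×1.01. → 283.5 Mb.
At 10 Mbps: 283.5 / 10 = 28.3 s ≈ 28.3 seconds.

28 seconds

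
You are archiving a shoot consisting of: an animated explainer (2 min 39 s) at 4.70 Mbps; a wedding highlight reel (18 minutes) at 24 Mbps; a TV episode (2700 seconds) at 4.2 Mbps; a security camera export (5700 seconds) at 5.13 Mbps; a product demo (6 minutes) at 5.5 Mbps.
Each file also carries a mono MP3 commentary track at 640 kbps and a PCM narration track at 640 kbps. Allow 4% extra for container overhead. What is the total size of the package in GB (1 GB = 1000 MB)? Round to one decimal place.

10.7 GB

Audio total: 640 + 640 = 1280 kbps = 1.280 Mbps.
animated explainer: 5.980 Mbps × 159 s × 1.04 = 988.9 Mb
wedding highlight reel: 25.280 Mbps × 1080 s × 1.04 = 28394.5 Mb
TV episode: 5.480 Mbps × 2700 s × 1.04 = 15387.8 Mb
security camera export: 6.410 Mbps × 5700 s × 1.04 = 37998.5 Mb
product demo: 6.780 Mbps × 360 s × 1.04 = 2538.4 Mb
Total: 85308.1 Mb = 10663.5 MB.
= 10.66 GB.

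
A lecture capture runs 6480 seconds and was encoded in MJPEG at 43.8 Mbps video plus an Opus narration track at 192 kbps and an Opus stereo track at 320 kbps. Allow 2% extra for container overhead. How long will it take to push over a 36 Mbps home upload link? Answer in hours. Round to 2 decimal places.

2.26 hours

Audio total: 192 + 320 = 512 kbps = 0.512 Mbps.
Total bitrate: 44.312 Mbps.
File: 44.312 Mbps × 6480 s = 287141.8 Mb.
With 2% container overhead: ×1.02. → 292884.6 Mb.
At 36 Mbps: 292884.6 / 36 = 8135.7 s ≈ 2.26 hours.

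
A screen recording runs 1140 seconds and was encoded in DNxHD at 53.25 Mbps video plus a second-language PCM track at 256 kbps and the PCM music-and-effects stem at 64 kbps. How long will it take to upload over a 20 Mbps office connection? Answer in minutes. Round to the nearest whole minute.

Audio total: 256 + 64 = 320 kbps = 0.320 Mbps.
Total bitrate: 53.570 Mbps.
File: 53.570 Mbps × 1140 s = 61069.8 Mb.
At 20 Mbps: 61069.8 / 20 = 3053.5 s ≈ 50.9 minutes.

51 minutes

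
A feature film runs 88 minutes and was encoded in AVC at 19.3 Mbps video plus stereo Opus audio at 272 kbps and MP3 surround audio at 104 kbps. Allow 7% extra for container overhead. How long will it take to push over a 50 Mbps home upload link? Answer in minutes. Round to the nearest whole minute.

37 minutes

88 min = 5280 s
Audio total: 272 + 104 = 376 kbps = 0.376 Mbps.
Total bitrate: 19.676 Mbps.
File: 19.676 Mbps × 5280 s = 103889.3 Mb.
With 7% container overhead: ×1.07. → 111161.5 Mb.
At 50 Mbps: 111161.5 / 50 = 2223.2 s ≈ 37.1 minutes.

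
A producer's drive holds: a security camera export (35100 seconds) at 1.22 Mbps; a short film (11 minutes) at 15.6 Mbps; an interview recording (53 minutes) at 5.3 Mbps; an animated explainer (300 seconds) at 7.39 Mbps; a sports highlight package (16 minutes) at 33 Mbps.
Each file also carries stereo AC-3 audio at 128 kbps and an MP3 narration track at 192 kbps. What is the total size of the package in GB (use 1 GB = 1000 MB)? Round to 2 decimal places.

14.59 GB

Audio total: 128 + 192 = 320 kbps = 0.320 Mbps.
security camera export: 1.540 Mbps × 35100 s = 54054.0 Mb
short film: 15.920 Mbps × 660 s = 10507.2 Mb
interview recording: 5.620 Mbps × 3180 s = 17871.6 Mb
animated explainer: 7.710 Mbps × 300 s = 2313.0 Mb
sports highlight package: 33.320 Mbps × 960 s = 31987.2 Mb
Total: 116733.0 Mb = 14591.6 MB.
= 14.59 GB.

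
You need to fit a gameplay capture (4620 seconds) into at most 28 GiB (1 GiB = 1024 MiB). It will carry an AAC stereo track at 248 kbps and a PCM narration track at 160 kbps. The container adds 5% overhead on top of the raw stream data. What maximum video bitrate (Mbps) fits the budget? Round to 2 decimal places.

Budget: 28 GiB = 240518.2 Mb.
Stream payload after overhead: 240518.2 / 1.05 = 229064.9 Mb.
Total bitrate budget: 229064.9 Mb / 4620 s = 49.581 Mbps.
Audio total: 248 + 160 = 408 kbps = 0.408 Mbps.
Video: 49.581 − 0.408 = 49.173 Mbps.

49.17 Mbps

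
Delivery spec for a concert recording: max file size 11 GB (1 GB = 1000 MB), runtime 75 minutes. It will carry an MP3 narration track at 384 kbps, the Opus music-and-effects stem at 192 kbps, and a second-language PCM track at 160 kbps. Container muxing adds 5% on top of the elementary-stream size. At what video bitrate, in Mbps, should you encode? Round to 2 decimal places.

17.89 Mbps

Budget: 11 GB = 88000.0 Mb.
Stream payload after overhead: 88000.0 / 1.05 = 83809.5 Mb.
75 min = 4500 s
Total bitrate budget: 83809.5 Mb / 4500 s = 18.624 Mbps.
Audio total: 384 + 192 + 160 = 736 kbps = 0.736 Mbps.
Video: 18.624 − 0.736 = 17.888 Mbps.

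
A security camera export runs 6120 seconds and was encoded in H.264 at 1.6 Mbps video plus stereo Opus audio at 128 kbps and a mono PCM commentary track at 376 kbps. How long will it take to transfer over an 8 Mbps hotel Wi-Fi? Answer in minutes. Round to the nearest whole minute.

27 minutes

Audio total: 128 + 376 = 504 kbps = 0.504 Mbps.
Total bitrate: 2.104 Mbps.
File: 2.104 Mbps × 6120 s = 12876.5 Mb.
At 8 Mbps: 12876.5 / 8 = 1609.6 s ≈ 26.8 minutes.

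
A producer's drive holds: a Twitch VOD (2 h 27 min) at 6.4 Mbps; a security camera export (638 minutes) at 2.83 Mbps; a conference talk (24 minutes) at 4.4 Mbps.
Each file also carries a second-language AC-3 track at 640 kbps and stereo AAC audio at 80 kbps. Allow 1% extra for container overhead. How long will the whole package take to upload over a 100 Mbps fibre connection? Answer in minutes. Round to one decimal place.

34.7 minutes

Audio total: 640 + 80 = 720 kbps = 0.720 Mbps.
Twitch VOD: 7.120 Mbps × 8820 s × 1.01 = 63426.4 Mb
security camera export: 3.550 Mbps × 38280 s × 1.01 = 137252.9 Mb
conference talk: 5.120 Mbps × 1440 s × 1.01 = 7446.5 Mb
Total: 208125.9 Mb = 26015.7 MB.
At 100 Mbps: 208125.9 / 100 = 2081 s ≈ 34.7 minutes.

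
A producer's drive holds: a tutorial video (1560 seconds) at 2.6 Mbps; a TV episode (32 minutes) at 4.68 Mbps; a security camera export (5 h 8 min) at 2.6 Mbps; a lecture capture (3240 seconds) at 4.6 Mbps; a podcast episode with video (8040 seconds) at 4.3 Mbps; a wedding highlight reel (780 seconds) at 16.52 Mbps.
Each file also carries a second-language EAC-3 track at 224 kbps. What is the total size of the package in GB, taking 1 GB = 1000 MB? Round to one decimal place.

Audio: 224 kbps = 0.224 Mbps.
tutorial video: 2.824 Mbps × 1560 s = 4405.4 Mb
TV episode: 4.904 Mbps × 1920 s = 9415.7 Mb
security camera export: 2.824 Mbps × 18480 s = 52187.5 Mb
lecture capture: 4.824 Mbps × 3240 s = 15629.8 Mb
podcast episode with video: 4.524 Mbps × 8040 s = 36373.0 Mb
wedding highlight reel: 16.744 Mbps × 780 s = 13060.3 Mb
Total: 131071.7 Mb = 16384.0 MB.
= 16.38 GB.

16.4 GB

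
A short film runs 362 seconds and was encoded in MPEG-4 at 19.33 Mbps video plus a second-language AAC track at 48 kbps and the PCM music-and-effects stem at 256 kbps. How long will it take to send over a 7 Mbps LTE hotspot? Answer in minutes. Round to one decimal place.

Audio total: 48 + 256 = 304 kbps = 0.304 Mbps.
Total bitrate: 19.634 Mbps.
File: 19.634 Mbps × 362 s = 7107.5 Mb.
At 7 Mbps: 7107.5 / 7 = 1015.4 s ≈ 16.9 minutes.

16.9 minutes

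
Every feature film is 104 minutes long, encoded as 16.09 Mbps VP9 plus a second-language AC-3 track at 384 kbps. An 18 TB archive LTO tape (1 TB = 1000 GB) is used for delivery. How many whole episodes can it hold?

104 min = 6240 s
Audio: 384 kbps = 0.384 Mbps.
Total bitrate: 16.474 Mbps.
Per item: 16.474 Mbps × 6240 s = 102,798 Mb = 12,850 MB.
Capacity: 18 TB = 144,000,000 Mb; 1400.81 items → 1400 complete.

1400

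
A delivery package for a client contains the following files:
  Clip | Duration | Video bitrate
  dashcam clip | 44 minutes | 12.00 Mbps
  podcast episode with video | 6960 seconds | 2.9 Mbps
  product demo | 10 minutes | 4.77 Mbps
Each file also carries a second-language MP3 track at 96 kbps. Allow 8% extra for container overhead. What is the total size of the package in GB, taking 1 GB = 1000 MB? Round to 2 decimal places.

7.52 GB

Audio: 96 kbps = 0.096 Mbps.
dashcam clip: 12.096 Mbps × 2640 s × 1.08 = 34488.1 Mb
podcast episode with video: 2.996 Mbps × 6960 s × 1.08 = 22520.3 Mb
product demo: 4.866 Mbps × 600 s × 1.08 = 3153.2 Mb
Total: 60161.6 Mb = 7520.2 MB.
= 7.520 GB.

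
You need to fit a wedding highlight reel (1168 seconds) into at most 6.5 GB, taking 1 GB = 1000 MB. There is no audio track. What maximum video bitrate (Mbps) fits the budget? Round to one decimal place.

44.5 Mbps

Budget: 6.5 GB = 52000.0 Mb.
Total bitrate budget: 52000.0 Mb / 1168 s = 44.521 Mbps.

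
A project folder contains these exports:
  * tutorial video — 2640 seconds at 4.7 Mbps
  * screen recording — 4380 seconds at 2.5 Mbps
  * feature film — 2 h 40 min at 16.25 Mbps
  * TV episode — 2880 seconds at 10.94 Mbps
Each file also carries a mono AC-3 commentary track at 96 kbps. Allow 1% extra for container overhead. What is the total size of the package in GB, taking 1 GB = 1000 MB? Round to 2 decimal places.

Audio: 96 kbps = 0.096 Mbps.
tutorial video: 4.796 Mbps × 2640 s × 1.01 = 12788.1 Mb
screen recording: 2.596 Mbps × 4380 s × 1.01 = 11484.2 Mb
feature film: 16.346 Mbps × 9600 s × 1.01 = 158490.8 Mb
TV episode: 11.036 Mbps × 2880 s × 1.01 = 32101.5 Mb
Total: 214864.6 Mb = 26858.1 MB.
= 26.86 GB.

26.86 GB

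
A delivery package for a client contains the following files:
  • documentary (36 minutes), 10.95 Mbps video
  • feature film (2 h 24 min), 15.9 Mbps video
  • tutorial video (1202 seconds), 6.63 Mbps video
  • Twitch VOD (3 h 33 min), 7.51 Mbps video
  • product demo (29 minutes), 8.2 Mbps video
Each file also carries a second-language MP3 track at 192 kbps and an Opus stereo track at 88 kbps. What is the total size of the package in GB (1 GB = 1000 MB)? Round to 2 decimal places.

35.83 GB

Audio total: 192 + 88 = 280 kbps = 0.280 Mbps.
documentary: 11.230 Mbps × 2160 s = 24256.8 Mb
feature film: 16.180 Mbps × 8640 s = 139795.2 Mb
tutorial video: 6.910 Mbps × 1202 s = 8305.8 Mb
Twitch VOD: 7.790 Mbps × 12780 s = 99556.2 Mb
product demo: 8.480 Mbps × 1740 s = 14755.2 Mb
Total: 286669.2 Mb = 35833.7 MB.
= 35.83 GB.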